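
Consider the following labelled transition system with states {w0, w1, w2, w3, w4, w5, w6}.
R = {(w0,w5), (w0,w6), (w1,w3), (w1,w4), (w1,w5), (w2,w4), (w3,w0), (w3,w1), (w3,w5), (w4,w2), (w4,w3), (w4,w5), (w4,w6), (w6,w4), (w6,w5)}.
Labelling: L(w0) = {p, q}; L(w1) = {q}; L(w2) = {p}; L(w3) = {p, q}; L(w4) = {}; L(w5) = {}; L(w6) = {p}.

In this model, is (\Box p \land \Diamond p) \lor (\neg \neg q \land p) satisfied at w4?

At w4: \Box p \land \Diamond p is false, \neg \neg q \land p is false, so (\Box p \land \Diamond p) \lor (\neg \neg q \land p) is false.
  At w4: \Box p is false, \Diamond p is true, so \Box p \land \Diamond p is false.
    At w4: \Box p requires p at every successor {w2, w3, w5, w6}.
      p fails at w5, so \Box p is false at w4.
    At w4: \Diamond p requires p at some successor in {w2, w3, w5, w6}.
      p holds at w2, so \Diamond p is true at w4.

No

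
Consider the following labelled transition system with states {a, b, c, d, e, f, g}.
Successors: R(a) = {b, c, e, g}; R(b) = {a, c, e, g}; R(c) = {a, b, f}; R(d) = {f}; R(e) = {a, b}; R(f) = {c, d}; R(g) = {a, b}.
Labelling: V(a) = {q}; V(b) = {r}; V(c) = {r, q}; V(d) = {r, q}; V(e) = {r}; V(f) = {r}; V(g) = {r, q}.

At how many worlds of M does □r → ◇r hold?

7

Let φ = □r → ◇r. Evaluate φ at each world:
  a (successors {b, c, e, g}): φ is true.
  b (successors {a, c, e, g}): φ is true.
  c (successors {a, b, f}): φ is true.
  d (successors {f}): φ is true.
  e (successors {a, b}): φ is true.
  f (successors {c, d}): φ is true.
  g (successors {a, b}): φ is true.
For instance, at d:
  At d: □r is true, ◇r is true, so □r → ◇r is true.
    At d: □r requires r at every successor {f}.
      At f: r is true.
    So □r is true at d.
    At d: ◇r requires r at some successor in {f}.
      r holds at f, so ◇r is true at d.
Satisfying worlds: {a, b, c, d, e, f, g}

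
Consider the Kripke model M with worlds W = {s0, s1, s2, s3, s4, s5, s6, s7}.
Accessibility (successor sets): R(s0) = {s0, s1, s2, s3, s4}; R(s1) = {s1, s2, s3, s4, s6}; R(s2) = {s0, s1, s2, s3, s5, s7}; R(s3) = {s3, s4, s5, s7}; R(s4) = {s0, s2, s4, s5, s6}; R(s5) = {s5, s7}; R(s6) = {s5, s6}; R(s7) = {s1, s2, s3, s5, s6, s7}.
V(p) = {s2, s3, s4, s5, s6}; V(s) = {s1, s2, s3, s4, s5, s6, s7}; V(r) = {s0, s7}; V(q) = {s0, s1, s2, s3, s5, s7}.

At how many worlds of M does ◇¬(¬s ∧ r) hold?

Recall that ◇ψ holds at a world iff ψ holds at some accessible world.
Let φ = ◇¬(¬s ∧ r). Evaluate φ at each world:
  s0 (successors {s0, s1, s2, s3, s4}): φ is true.
  s1 (successors {s1, s2, s3, s4, s6}): φ is true.
  s2 (successors {s0, s1, s2, s3, s5, s7}): φ is true.
  s3 (successors {s3, s4, s5, s7}): φ is true.
  s4 (successors {s0, s2, s4, s5, s6}): φ is true.
  s5 (successors {s5, s7}): φ is true.
  s6 (successors {s5, s6}): φ is true.
  s7 (successors {s1, s2, s3, s5, s6, s7}): φ is true.
For instance, at s3:
  At s3: ◇¬(¬s ∧ r) requires ¬(¬s ∧ r) at some successor in {s3, s4, s5, s7}.
    ¬(¬s ∧ r) holds at s3, so ◇¬(¬s ∧ r) is true at s3.
Satisfying worlds: {s0, s1, s2, s3, s4, s5, s6, s7}

8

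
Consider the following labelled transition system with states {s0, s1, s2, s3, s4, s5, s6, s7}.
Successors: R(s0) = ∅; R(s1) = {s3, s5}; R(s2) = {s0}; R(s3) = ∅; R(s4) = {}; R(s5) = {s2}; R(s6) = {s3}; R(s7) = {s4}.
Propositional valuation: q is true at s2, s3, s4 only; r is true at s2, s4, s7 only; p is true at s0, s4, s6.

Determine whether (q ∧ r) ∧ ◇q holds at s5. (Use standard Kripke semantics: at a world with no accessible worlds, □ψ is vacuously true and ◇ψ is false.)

No

At s5: q ∧ r is false, ◇q is true, so (q ∧ r) ∧ ◇q is false.
  At s5: ◇q requires q at some successor in {s2}.
    q holds at s2, so ◇q is true at s5.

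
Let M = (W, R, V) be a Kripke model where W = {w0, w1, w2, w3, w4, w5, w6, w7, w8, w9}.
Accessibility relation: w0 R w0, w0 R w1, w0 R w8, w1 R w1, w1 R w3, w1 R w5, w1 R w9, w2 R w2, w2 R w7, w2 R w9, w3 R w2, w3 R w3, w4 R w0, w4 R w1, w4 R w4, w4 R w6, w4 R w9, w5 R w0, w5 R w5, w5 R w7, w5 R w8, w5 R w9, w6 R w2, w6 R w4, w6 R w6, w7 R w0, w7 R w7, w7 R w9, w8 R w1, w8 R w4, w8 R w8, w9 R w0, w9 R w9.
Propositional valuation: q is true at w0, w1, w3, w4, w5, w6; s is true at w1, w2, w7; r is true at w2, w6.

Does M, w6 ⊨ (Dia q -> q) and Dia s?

Yes

Recall that Dia ψ holds at a world iff ψ holds at some accessible world.
At w6: Dia q -> q is true, Dia s is true, so (Dia q -> q) and Dia s is true.
  At w6: Dia q is true, q is true, so Dia q -> q is true.
    At w6: Dia q requires q at some successor in {w2, w4, w6}.
      q holds at w4, so Dia q is true at w6.
  At w6: Dia s requires s at some successor in {w2, w4, w6}.
    s holds at w2, so Dia s is true at w6.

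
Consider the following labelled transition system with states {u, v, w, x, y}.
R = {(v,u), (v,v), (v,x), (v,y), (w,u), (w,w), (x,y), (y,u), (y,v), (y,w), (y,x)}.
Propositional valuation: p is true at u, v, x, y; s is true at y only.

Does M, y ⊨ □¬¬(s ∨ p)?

No

At y: □¬¬(s ∨ p) requires ¬¬(s ∨ p) at every successor {u, v, w, x}.
  ¬¬(s ∨ p) fails at w, so □¬¬(s ∨ p) is false at y.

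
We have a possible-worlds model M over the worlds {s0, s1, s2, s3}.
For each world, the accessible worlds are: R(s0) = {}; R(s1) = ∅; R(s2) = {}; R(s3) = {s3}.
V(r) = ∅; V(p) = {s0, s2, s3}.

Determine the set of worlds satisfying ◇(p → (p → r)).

none

Let φ = ◇(p → (p → r)). Evaluate φ at each world:
  s0 (successors ∅): φ is false.
  s1 (successors ∅): φ is false.
  s2 (successors ∅): φ is false.
  s3 (successors {s3}): φ is false.
For instance, at s3:
  At s3: ◇(p → (p → r)) requires p → (p → r) at some successor in {s3}.
    At s3: p → (p → r) is false.
  So ◇(p → (p → r)) is false at s3.
Satisfying worlds: none.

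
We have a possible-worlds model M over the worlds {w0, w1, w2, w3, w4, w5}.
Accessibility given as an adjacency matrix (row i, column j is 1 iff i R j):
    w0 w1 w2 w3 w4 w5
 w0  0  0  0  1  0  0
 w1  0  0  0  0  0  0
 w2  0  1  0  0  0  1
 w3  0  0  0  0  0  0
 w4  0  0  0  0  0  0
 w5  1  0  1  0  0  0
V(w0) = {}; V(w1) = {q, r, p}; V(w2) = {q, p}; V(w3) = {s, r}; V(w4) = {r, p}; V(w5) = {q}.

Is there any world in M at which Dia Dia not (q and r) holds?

Yes

Let φ = Dia Dia not (q and r). Evaluate φ at each world:
  w0 (successors {w3}): φ is false.
  w1 (successors ∅): φ is false.
  w2 (successors {w1, w5}): φ is true.
  w3 (successors ∅): φ is false.
  w4 (successors ∅): φ is false.
  w5 (successors {w0, w2}): φ is true.
Detail at w2 (witness):
  At w2: Dia Dia not (q and r) requires Dia not (q and r) at some successor in {w1, w5}.
    Dia not (q and r) holds at w5, so Dia Dia not (q and r) is true at w2.
      At w5: Dia not (q and r) requires not (q and r) at some successor in {w0, w2}.
        not (q and r) holds at w0, so Dia not (q and r) is true at w5.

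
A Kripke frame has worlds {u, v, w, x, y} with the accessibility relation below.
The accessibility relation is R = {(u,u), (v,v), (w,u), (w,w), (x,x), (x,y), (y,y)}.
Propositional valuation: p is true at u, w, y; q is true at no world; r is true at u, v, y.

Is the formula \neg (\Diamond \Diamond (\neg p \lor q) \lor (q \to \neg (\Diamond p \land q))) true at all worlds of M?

No

Let φ = \neg (\Diamond \Diamond (\neg p \lor q) \lor (q \to \neg (\Diamond p \land q))). Evaluate φ at each world:
  u (successors {u}): φ is false.
  v (successors {v}): φ is false.
  w (successors {u, w}): φ is false.
  x (successors {x, y}): φ is false.
  y (successors {y}): φ is false.
Detail at u (counterexample):
  At u: \Diamond \Diamond (\neg p \lor q) \lor (q \to \neg (\Diamond p \land q)) is true, so \neg (\Diamond \Diamond (\neg p \lor q) \lor (q \to \neg (\Diamond p \land q))) is false.
    At u: \Diamond \Diamond (\neg p \lor q) is false, q \to \neg (\Diamond p \land q) is true, so \Diamond \Diamond (\neg p \lor q) \lor (q \to \neg (\Diamond p \land q)) is true.
      At u: \Diamond \Diamond (\neg p \lor q) requires \Diamond (\neg p \lor q) at some successor in {u}.
        At u: \Diamond (\neg p \lor q) is false.
      So \Diamond \Diamond (\neg p \lor q) is false at u.
      At u: q is false, \neg (\Diamond p \land q) is true, so q \to \neg (\Diamond p \land q) is true.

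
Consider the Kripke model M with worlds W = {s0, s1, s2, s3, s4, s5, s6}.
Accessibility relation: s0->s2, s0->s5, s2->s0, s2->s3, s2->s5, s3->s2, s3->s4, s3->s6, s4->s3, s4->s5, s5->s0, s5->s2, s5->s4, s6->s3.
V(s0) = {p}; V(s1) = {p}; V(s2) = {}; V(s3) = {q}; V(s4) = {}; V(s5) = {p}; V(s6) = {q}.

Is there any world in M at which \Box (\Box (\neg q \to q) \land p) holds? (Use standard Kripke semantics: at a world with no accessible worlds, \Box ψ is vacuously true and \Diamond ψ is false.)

Let φ = \Box (\Box (\neg q \to q) \land p). Evaluate φ at each world:
  s0 (successors {s2, s5}): φ is false.
  s1 (successors ∅): φ is true.
  s2 (successors {s0, s3, s5}): φ is false.
  s3 (successors {s2, s4, s6}): φ is false.
  s4 (successors {s3, s5}): φ is false.
  s5 (successors {s0, s2, s4}): φ is false.
  s6 (successors {s3}): φ is false.
Detail at s1 (witness):
  At s1: no accessible worlds, so \Box (\Box (\neg q \to q) \land p) holds vacuously.

Yes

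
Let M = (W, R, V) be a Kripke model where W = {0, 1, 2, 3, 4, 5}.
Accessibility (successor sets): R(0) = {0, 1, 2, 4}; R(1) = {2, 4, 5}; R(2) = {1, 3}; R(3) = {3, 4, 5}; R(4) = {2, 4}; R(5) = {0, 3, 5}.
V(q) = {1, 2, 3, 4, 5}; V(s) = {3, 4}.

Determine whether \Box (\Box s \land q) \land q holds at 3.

At 3: \Box (\Box s \land q) is false, q is true, so \Box (\Box s \land q) \land q is false.
  At 3: \Box (\Box s \land q) requires \Box s \land q at every successor {3, 4, 5}.
    \Box s \land q fails at 3, so \Box (\Box s \land q) is false at 3.
      At 3: \Box s is false, q is true, so \Box s \land q is false.

No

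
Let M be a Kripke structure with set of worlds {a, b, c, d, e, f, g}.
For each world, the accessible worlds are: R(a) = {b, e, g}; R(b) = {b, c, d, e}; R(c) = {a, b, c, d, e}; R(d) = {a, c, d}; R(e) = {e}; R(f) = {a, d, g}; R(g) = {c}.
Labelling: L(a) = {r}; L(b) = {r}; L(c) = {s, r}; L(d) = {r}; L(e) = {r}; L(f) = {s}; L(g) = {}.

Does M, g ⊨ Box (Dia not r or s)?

Yes

Recall that Box ψ holds at a world iff ψ holds at every accessible world, and Dia ψ holds iff ψ holds at some accessible world.
At g: Box (Dia not r or s) requires Dia not r or s at every successor {c}.
    At c: Dia not r is false, s is true, so Dia not r or s is true.
      At c: Dia not r requires not r at some successor in {a, b, c, d, e}.
        At a: not r is false.
        At b: not r is false.
        At c: not r is false.
        At d: not r is false.
        At e: not r is false.
      So Dia not r is false at c.
So Box (Dia not r or s) is true at g.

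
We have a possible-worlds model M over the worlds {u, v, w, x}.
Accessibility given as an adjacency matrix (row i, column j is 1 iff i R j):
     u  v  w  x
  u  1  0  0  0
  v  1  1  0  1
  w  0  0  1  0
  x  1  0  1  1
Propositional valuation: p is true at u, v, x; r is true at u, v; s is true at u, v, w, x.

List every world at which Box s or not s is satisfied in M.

Let φ = Box s or not s. Evaluate φ at each world:
  u (successors {u}): φ is true.
  v (successors {u, v, x}): φ is true.
  w (successors {w}): φ is true.
  x (successors {u, w, x}): φ is true.
For instance, at v:
  At v: Box s is true, not s is false, so Box s or not s is true.
    At v: Box s requires s at every successor {u, v, x}.
      At u: s is true.
      At v: s is true.
      At x: s is true.
    So Box s is true at v.
Satisfying worlds: {u, v, w, x}

u, v, w, x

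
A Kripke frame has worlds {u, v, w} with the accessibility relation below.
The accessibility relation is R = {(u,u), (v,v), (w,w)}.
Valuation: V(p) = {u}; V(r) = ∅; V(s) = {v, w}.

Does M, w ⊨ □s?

Recall that □ψ holds at a world iff ψ holds at every accessible world, and ◇ψ holds iff ψ holds at some accessible world.
At w: □s requires s at every successor {w}.
  At w: s is true.
So □s is true at w.

Yes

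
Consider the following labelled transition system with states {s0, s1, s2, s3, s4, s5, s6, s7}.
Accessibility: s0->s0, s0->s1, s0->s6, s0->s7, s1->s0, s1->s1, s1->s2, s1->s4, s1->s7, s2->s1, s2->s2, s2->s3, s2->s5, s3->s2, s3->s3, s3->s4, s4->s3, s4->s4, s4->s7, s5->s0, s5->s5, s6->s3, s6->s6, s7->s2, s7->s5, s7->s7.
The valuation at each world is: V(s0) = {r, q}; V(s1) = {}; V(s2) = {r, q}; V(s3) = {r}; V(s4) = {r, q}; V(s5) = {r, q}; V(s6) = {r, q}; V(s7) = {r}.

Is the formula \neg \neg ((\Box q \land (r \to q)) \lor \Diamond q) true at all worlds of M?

Let φ = \neg \neg ((\Box q \land (r \to q)) \lor \Diamond q). Evaluate φ at each world:
  s0 (successors {s0, s1, s6, s7}): φ is true.
  s1 (successors {s0, s1, s2, s4, s7}): φ is true.
  s2 (successors {s1, s2, s3, s5}): φ is true.
  s3 (successors {s2, s3, s4}): φ is true.
  s4 (successors {s3, s4, s7}): φ is true.
  s5 (successors {s0, s5}): φ is true.
  s6 (successors {s3, s6}): φ is true.
  s7 (successors {s2, s5, s7}): φ is true.
For instance, at s0:
  At s0: \neg ((\Box q \land (r \to q)) \lor \Diamond q) is false, so \neg \neg ((\Box q \land (r \to q)) \lor \Diamond q) is true.
    At s0: (\Box q \land (r \to q)) \lor \Diamond q is true, so \neg ((\Box q \land (r \to q)) \lor \Diamond q) is false.
      At s0: \Box q \land (r \to q) is false, \Diamond q is true, so (\Box q \land (r \to q)) \lor \Diamond q is true.

Yes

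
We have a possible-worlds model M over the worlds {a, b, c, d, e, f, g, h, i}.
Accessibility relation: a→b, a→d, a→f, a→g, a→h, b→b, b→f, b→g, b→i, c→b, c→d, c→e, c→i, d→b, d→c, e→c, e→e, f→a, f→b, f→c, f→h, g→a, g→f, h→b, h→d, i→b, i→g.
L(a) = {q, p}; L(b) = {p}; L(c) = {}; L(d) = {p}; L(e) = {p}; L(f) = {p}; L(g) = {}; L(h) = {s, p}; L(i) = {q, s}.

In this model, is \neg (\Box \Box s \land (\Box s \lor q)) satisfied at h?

Yes

Recall that \Box ψ holds at a world iff ψ holds at every accessible world, and \Diamond ψ holds iff ψ holds at some accessible world.
At h: \Box \Box s \land (\Box s \lor q) is false, so \neg (\Box \Box s \land (\Box s \lor q)) is true.
  At h: \Box \Box s is false, \Box s \lor q is false, so \Box \Box s \land (\Box s \lor q) is false.
    At h: \Box \Box s requires \Box s at every successor {b, d}.
      \Box s fails at b, so \Box \Box s is false at h.
    At h: \Box s is false, q is false, so \Box s \lor q is false.
      At h: \Box s requires s at every successor {b, d}.
        s fails at b, so \Box s is false at h.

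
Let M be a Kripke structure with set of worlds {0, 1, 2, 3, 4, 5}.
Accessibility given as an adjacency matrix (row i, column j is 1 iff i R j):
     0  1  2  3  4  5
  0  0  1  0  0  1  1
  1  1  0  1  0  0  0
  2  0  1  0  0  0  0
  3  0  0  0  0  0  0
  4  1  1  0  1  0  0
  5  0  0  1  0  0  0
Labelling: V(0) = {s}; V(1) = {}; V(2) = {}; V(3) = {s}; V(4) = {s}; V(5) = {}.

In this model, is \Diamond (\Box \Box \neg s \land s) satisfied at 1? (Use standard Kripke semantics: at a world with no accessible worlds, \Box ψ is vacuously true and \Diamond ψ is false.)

At 1: \Diamond (\Box \Box \neg s \land s) requires \Box \Box \neg s \land s at some successor in {0, 2}.
  At 0: \Box \Box \neg s \land s is false.
  At 2: \Box \Box \neg s \land s is false.
So \Diamond (\Box \Box \neg s \land s) is false at 1.

No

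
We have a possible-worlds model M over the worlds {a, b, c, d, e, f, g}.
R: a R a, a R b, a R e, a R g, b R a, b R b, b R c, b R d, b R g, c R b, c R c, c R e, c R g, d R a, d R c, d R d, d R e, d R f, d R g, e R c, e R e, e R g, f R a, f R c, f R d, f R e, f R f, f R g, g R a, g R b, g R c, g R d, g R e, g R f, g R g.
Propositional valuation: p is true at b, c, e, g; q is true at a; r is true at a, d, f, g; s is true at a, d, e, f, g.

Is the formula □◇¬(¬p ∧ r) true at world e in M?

Yes

At e: □◇¬(¬p ∧ r) requires ◇¬(¬p ∧ r) at every successor {c, e, g}.
    At c: ◇¬(¬p ∧ r) requires ¬(¬p ∧ r) at some successor in {b, c, e, g}.
      ¬(¬p ∧ r) holds at b, so ◇¬(¬p ∧ r) is true at c.
    At e: ◇¬(¬p ∧ r) requires ¬(¬p ∧ r) at some successor in {c, e, g}.
      ¬(¬p ∧ r) holds at c, so ◇¬(¬p ∧ r) is true at e.
    At g: ◇¬(¬p ∧ r) requires ¬(¬p ∧ r) at some successor in {a, b, c, d, e, f, g}.
      ¬(¬p ∧ r) holds at b, so ◇¬(¬p ∧ r) is true at g.
So □◇¬(¬p ∧ r) is true at e.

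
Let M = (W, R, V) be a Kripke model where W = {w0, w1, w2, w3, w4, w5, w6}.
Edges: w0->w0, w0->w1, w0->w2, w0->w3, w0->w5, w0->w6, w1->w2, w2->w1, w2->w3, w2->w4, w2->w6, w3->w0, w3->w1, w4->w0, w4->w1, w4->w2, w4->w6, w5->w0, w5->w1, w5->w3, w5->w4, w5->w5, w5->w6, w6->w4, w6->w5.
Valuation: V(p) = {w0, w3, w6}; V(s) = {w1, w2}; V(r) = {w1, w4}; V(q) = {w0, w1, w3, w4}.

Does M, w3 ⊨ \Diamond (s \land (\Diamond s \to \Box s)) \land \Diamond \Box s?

Yes

At w3: \Diamond (s \land (\Diamond s \to \Box s)) is true, \Diamond \Box s is true, so \Diamond (s \land (\Diamond s \to \Box s)) \land \Diamond \Box s is true.
  At w3: \Diamond (s \land (\Diamond s \to \Box s)) requires s \land (\Diamond s \to \Box s) at some successor in {w0, w1}.
    s \land (\Diamond s \to \Box s) holds at w1, so \Diamond (s \land (\Diamond s \to \Box s)) is true at w3.
      At w1: s is true, \Diamond s \to \Box s is true, so s \land (\Diamond s \to \Box s) is true.
  At w3: \Diamond \Box s requires \Box s at some successor in {w0, w1}.
    \Box s holds at w1, so \Diamond \Box s is true at w3.
      At w1: \Box s requires s at every successor {w2}.
        At w2: s is true.
      So \Box s is true at w1.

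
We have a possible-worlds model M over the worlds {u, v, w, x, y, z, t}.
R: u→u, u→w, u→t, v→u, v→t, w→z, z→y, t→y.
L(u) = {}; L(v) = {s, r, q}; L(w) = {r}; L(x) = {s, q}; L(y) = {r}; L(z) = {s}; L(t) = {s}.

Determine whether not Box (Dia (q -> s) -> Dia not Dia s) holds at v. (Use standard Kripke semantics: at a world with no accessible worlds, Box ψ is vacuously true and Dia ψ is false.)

At v: Box (Dia (q -> s) -> Dia not Dia s) is true, so not Box (Dia (q -> s) -> Dia not Dia s) is false.
  At v: Box (Dia (q -> s) -> Dia not Dia s) requires Dia (q -> s) -> Dia not Dia s at every successor {u, t}.
      At u: Dia (q -> s) is true, Dia not Dia s is true, so Dia (q -> s) -> Dia not Dia s is true.
      At t: Dia (q -> s) is true, Dia not Dia s is true, so Dia (q -> s) -> Dia not Dia s is true.
  So Box (Dia (q -> s) -> Dia not Dia s) is true at v.

No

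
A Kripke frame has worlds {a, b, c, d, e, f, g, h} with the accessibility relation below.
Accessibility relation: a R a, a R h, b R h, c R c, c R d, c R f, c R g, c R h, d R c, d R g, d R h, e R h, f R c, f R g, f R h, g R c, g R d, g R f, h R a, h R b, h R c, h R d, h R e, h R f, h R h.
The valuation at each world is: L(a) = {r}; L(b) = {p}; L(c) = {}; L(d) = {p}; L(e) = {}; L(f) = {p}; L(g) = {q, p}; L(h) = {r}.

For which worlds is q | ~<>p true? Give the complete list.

Let φ = q | ~<>p. Evaluate φ at each world:
  a (successors {a, h}): φ is true.
  b (successors {h}): φ is true.
  c (successors {c, d, f, g, h}): φ is false.
  d (successors {c, g, h}): φ is false.
  e (successors {h}): φ is true.
  f (successors {c, g, h}): φ is false.
  g (successors {c, d, f}): φ is true.
  h (successors {a, b, c, d, e, f, h}): φ is false.
For instance, at e:
  At e: q is false, ~<>p is true, so q | ~<>p is true.
    At e: <>p is false, so ~<>p is true.
      At e: <>p requires p at some successor in {h}.
        At h: p is false.
      So <>p is false at e.
Satisfying worlds: {a, b, e, g}

a, b, e, g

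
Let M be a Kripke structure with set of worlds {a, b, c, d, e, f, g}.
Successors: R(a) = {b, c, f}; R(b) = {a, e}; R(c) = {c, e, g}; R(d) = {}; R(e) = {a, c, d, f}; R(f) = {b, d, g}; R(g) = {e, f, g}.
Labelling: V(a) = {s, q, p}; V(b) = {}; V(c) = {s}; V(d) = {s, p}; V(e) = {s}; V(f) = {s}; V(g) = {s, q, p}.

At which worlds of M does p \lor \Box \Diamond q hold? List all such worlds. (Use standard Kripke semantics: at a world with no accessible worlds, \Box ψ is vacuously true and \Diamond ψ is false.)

Let φ = p \lor \Box \Diamond q. Evaluate φ at each world:
  a (successors {b, c, f}): φ is true.
  b (successors {a, e}): φ is false.
  c (successors {c, e, g}): φ is true.
  d (successors ∅): φ is true.
  e (successors {a, c, d, f}): φ is false.
  f (successors {b, d, g}): φ is false.
  g (successors {e, f, g}): φ is true.
For instance, at g:
  At g: p is true, \Box \Diamond q is true, so p \lor \Box \Diamond q is true.
    At g: \Box \Diamond q requires \Diamond q at every successor {e, f, g}.
      At e: \Diamond q is true.
      At f: \Diamond q is true.
      At g: \Diamond q is true.
    So \Box \Diamond q is true at g.
Satisfying worlds: {a, c, d, g}

a, c, d, g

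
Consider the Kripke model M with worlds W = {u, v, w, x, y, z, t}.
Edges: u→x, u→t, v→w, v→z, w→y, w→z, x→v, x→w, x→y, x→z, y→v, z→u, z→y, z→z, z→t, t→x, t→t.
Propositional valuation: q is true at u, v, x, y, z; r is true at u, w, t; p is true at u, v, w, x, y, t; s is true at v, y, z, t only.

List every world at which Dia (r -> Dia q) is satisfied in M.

u, v, w, x, y, z, t

Let φ = Dia (r -> Dia q). Evaluate φ at each world:
  u (successors {x, t}): φ is true.
  v (successors {w, z}): φ is true.
  w (successors {y, z}): φ is true.
  x (successors {v, w, y, z}): φ is true.
  y (successors {v}): φ is true.
  z (successors {u, y, z, t}): φ is true.
  t (successors {x, t}): φ is true.
For instance, at y:
  At y: Dia (r -> Dia q) requires r -> Dia q at some successor in {v}.
    r -> Dia q holds at v, so Dia (r -> Dia q) is true at y.
      At v: r is false, Dia q is true, so r -> Dia q is true.
Satisfying worlds: {u, v, w, x, y, z, t}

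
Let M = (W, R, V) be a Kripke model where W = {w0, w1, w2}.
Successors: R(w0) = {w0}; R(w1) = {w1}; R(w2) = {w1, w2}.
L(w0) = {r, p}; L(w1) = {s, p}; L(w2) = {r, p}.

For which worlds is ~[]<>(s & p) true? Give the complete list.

Recall that []ψ holds at a world iff ψ holds at every accessible world, and <>ψ holds iff ψ holds at some accessible world.
Let φ = ~[]<>(s & p). Evaluate φ at each world:
  w0 (successors {w0}): φ is true.
  w1 (successors {w1}): φ is false.
  w2 (successors {w1, w2}): φ is false.
For instance, at w0:
  At w0: []<>(s & p) is false, so ~[]<>(s & p) is true.
    At w0: []<>(s & p) requires <>(s & p) at every successor {w0}.
      <>(s & p) fails at w0, so []<>(s & p) is false at w0.
Satisfying worlds: {w0}

w0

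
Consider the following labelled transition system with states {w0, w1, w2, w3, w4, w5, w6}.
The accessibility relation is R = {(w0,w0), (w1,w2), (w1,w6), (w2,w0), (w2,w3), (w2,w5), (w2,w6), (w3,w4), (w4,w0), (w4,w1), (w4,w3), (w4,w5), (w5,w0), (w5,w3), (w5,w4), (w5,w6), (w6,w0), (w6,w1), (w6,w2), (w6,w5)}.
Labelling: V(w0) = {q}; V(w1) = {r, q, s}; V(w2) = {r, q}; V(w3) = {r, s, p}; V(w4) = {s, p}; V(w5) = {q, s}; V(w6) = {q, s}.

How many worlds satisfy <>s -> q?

5

Let φ = <>s -> q. Evaluate φ at each world:
  w0 (successors {w0}): φ is true.
  w1 (successors {w2, w6}): φ is true.
  w2 (successors {w0, w3, w5, w6}): φ is true.
  w3 (successors {w4}): φ is false.
  w4 (successors {w0, w1, w3, w5}): φ is false.
  w5 (successors {w0, w3, w4, w6}): φ is true.
  w6 (successors {w0, w1, w2, w5}): φ is true.
For instance, at w5:
  At w5: <>s is true, q is true, so <>s -> q is true.
    At w5: <>s requires s at some successor in {w0, w3, w4, w6}.
      s holds at w3, so <>s is true at w5.
Satisfying worlds: {w0, w1, w2, w5, w6}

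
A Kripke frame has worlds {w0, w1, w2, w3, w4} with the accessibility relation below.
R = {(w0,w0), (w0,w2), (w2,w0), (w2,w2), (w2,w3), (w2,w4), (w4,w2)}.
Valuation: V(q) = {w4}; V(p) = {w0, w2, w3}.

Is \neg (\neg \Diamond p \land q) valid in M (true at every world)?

Recall that \Diamond ψ holds at a world iff ψ holds at some accessible world.
Let φ = \neg (\neg \Diamond p \land q). Evaluate φ at each world:
  w0 (successors {w0, w2}): φ is true.
  w1 (successors ∅): φ is true.
  w2 (successors {w0, w2, w3, w4}): φ is true.
  w3 (successors ∅): φ is true.
  w4 (successors {w2}): φ is true.
For instance, at w4:
  At w4: \neg \Diamond p \land q is false, so \neg (\neg \Diamond p \land q) is true.
    At w4: \neg \Diamond p is false, q is true, so \neg \Diamond p \land q is false.
      At w4: \Diamond p is true, so \neg \Diamond p is false.

Yes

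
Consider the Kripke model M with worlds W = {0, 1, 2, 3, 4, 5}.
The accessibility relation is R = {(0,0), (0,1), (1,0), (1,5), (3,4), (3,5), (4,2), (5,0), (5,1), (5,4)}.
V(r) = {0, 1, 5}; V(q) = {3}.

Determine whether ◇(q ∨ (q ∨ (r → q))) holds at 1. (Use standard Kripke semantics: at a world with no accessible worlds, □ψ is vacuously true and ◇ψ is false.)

No

Recall that ◇ψ holds at a world iff ψ holds at some accessible world.
At 1: ◇(q ∨ (q ∨ (r → q))) requires q ∨ (q ∨ (r → q)) at some successor in {0, 5}.
  At 0: q ∨ (q ∨ (r → q)) is false.
  At 5: q ∨ (q ∨ (r → q)) is false.
So ◇(q ∨ (q ∨ (r → q))) is false at 1.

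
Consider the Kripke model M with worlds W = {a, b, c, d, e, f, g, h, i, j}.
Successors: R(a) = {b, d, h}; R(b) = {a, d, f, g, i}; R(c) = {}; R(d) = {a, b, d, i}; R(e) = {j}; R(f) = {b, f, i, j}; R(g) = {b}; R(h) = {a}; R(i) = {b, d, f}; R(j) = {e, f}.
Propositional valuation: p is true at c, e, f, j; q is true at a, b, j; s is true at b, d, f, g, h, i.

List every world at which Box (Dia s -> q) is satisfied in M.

c, e, g, h

Let φ = Box (Dia s -> q). Evaluate φ at each world:
  a (successors {b, d, h}): φ is false.
  b (successors {a, d, f, g, i}): φ is false.
  c (successors ∅): φ is true.
  d (successors {a, b, d, i}): φ is false.
  e (successors {j}): φ is true.
  f (successors {b, f, i, j}): φ is false.
  g (successors {b}): φ is true.
  h (successors {a}): φ is true.
  i (successors {b, d, f}): φ is false.
  j (successors {e, f}): φ is false.
For instance, at f:
  At f: Box (Dia s -> q) requires Dia s -> q at every successor {b, f, i, j}.
    Dia s -> q fails at f, so Box (Dia s -> q) is false at f.
      At f: Dia s is true, q is false, so Dia s -> q is false.
Satisfying worlds: {c, e, g, h}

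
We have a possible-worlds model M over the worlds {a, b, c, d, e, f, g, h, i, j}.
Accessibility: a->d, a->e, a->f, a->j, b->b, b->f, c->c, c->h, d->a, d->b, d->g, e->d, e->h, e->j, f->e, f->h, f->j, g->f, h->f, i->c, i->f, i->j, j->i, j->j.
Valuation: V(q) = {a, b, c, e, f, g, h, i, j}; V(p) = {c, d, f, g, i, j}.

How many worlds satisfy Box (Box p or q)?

Recall that Box ψ holds at a world iff ψ holds at every accessible world, and Dia ψ holds iff ψ holds at some accessible world.
Let φ = Box (Box p or q). Evaluate φ at each world:
  a (successors {d, e, f, j}): φ is false.
  b (successors {b, f}): φ is true.
  c (successors {c, h}): φ is true.
  d (successors {a, b, g}): φ is true.
  e (successors {d, h, j}): φ is false.
  f (successors {e, h, j}): φ is true.
  g (successors {f}): φ is true.
  h (successors {f}): φ is true.
  i (successors {c, f, j}): φ is true.
  j (successors {i, j}): φ is true.
For instance, at h:
  At h: Box (Box p or q) requires Box p or q at every successor {f}.
      At f: Box p is false, q is true, so Box p or q is true.
  So Box (Box p or q) is true at h.
Satisfying worlds: {b, c, d, f, g, h, i, j}

8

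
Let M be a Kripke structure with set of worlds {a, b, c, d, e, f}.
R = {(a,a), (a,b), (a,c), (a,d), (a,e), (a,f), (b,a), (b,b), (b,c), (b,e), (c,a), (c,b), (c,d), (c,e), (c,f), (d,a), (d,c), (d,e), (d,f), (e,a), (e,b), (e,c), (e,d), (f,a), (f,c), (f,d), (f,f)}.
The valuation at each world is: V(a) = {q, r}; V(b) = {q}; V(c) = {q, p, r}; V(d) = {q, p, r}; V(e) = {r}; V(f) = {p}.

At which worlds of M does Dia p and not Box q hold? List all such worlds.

Let φ = Dia p and not Box q. Evaluate φ at each world:
  a (successors {a, b, c, d, e, f}): φ is true.
  b (successors {a, b, c, e}): φ is true.
  c (successors {a, b, d, e, f}): φ is true.
  d (successors {a, c, e, f}): φ is true.
  e (successors {a, b, c, d}): φ is false.
  f (successors {a, c, d, f}): φ is true.
For instance, at e:
  At e: Dia p is true, not Box q is false, so Dia p and not Box q is false.
    At e: Dia p requires p at some successor in {a, b, c, d}.
      p holds at c, so Dia p is true at e.
    At e: Box q is true, so not Box q is false.
      At e: Box q requires q at every successor {a, b, c, d}.
        At a: q is true.
        At b: q is true.
        At c: q is true.
        At d: q is true.
      So Box q is true at e.
Satisfying worlds: {a, b, c, d, f}

a, b, c, d, f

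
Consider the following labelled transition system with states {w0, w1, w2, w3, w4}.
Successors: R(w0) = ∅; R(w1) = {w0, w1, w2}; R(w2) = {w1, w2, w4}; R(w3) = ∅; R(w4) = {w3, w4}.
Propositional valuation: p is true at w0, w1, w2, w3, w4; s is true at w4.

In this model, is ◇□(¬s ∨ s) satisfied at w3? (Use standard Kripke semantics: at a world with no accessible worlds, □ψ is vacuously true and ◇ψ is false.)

At w3: no accessible worlds, so ◇□(¬s ∨ s) is false.

No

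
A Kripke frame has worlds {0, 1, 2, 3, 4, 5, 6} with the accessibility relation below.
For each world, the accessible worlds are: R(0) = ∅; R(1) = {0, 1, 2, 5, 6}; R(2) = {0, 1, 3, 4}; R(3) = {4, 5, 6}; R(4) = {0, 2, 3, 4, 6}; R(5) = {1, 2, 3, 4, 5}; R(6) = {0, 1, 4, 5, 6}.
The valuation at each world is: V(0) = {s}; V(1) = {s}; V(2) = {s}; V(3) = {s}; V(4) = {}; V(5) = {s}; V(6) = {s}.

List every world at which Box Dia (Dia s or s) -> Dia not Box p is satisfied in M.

Let φ = Box Dia (Dia s or s) -> Dia not Box p. Evaluate φ at each world:
  0 (successors ∅): φ is false.
  1 (successors {0, 1, 2, 5, 6}): φ is true.
  2 (successors {0, 1, 3, 4}): φ is true.
  3 (successors {4, 5, 6}): φ is true.
  4 (successors {0, 2, 3, 4, 6}): φ is true.
  5 (successors {1, 2, 3, 4, 5}): φ is true.
  6 (successors {0, 1, 4, 5, 6}): φ is true.
For instance, at 6:
  At 6: Box Dia (Dia s or s) is false, Dia not Box p is true, so Box Dia (Dia s or s) -> Dia not Box p is true.
    At 6: Box Dia (Dia s or s) requires Dia (Dia s or s) at every successor {0, 1, 4, 5, 6}.
      Dia (Dia s or s) fails at 0, so Box Dia (Dia s or s) is false at 6.
    At 6: Dia not Box p requires not Box p at some successor in {0, 1, 4, 5, 6}.
      not Box p holds at 1, so Dia not Box p is true at 6.
Satisfying worlds: {1, 2, 3, 4, 5, 6}

1, 2, 3, 4, 5, 6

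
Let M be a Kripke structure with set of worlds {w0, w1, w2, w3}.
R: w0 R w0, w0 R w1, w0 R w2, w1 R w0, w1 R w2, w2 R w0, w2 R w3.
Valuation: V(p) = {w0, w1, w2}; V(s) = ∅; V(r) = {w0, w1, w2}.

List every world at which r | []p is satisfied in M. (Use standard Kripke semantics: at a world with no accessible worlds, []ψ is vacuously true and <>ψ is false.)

Let φ = r | []p. Evaluate φ at each world:
  w0 (successors {w0, w1, w2}): φ is true.
  w1 (successors {w0, w2}): φ is true.
  w2 (successors {w0, w3}): φ is true.
  w3 (successors ∅): φ is true.
For instance, at w2:
  At w2: r is true, []p is false, so r | []p is true.
    At w2: []p requires p at every successor {w0, w3}.
      p fails at w3, so []p is false at w2.
Satisfying worlds: {w0, w1, w2, w3}

w0, w1, w2, w3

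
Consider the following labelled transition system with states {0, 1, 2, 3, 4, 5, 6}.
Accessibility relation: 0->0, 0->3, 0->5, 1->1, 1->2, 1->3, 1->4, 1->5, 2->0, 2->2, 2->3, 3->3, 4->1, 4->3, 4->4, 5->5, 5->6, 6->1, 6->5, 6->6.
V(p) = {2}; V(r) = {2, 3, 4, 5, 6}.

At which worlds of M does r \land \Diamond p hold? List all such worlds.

Let φ = r \land \Diamond p. Evaluate φ at each world:
  0 (successors {0, 3, 5}): φ is false.
  1 (successors {1, 2, 3, 4, 5}): φ is false.
  2 (successors {0, 2, 3}): φ is true.
  3 (successors {3}): φ is false.
  4 (successors {1, 3, 4}): φ is false.
  5 (successors {5, 6}): φ is false.
  6 (successors {1, 5, 6}): φ is false.
For instance, at 2:
  At 2: r is true, \Diamond p is true, so r \land \Diamond p is true.
    At 2: \Diamond p requires p at some successor in {0, 2, 3}.
      p holds at 2, so \Diamond p is true at 2.
Satisfying worlds: {2}

2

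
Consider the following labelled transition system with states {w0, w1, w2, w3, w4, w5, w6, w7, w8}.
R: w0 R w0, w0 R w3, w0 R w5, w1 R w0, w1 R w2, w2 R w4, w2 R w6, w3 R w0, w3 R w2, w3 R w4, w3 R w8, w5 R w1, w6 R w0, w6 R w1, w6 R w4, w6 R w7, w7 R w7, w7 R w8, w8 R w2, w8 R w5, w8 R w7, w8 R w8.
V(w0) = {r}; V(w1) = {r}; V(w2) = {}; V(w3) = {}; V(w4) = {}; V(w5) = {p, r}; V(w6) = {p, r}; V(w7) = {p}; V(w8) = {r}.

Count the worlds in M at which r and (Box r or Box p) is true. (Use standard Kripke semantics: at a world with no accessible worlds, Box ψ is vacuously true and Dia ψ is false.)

Let φ = r and (Box r or Box p). Evaluate φ at each world:
  w0 (successors {w0, w3, w5}): φ is false.
  w1 (successors {w0, w2}): φ is false.
  w2 (successors {w4, w6}): φ is false.
  w3 (successors {w0, w2, w4, w8}): φ is false.
  w4 (successors ∅): φ is false.
  w5 (successors {w1}): φ is true.
  w6 (successors {w0, w1, w4, w7}): φ is false.
  w7 (successors {w7, w8}): φ is false.
  w8 (successors {w2, w5, w7, w8}): φ is false.
For instance, at w5:
  At w5: r is true, Box r or Box p is true, so r and (Box r or Box p) is true.
    At w5: Box r is true, Box p is false, so Box r or Box p is true.
      At w5: Box r requires r at every successor {w1}.
        At w1: r is true.
      So Box r is true at w5.
      At w5: Box p requires p at every successor {w1}.
        p fails at w1, so Box p is false at w5.
Satisfying worlds: {w5}

1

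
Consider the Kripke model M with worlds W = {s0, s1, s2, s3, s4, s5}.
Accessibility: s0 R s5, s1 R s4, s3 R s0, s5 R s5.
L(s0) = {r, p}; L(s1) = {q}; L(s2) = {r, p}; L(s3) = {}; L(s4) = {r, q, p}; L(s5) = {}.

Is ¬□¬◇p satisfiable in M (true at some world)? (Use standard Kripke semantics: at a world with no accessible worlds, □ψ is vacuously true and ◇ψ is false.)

Let φ = ¬□¬◇p. Evaluate φ at each world:
  s0 (successors {s5}): φ is false.
  s1 (successors {s4}): φ is false.
  s2 (successors ∅): φ is false.
  s3 (successors {s0}): φ is false.
  s4 (successors ∅): φ is false.
  s5 (successors {s5}): φ is false.
For instance, at s3:
  At s3: □¬◇p is true, so ¬□¬◇p is false.
    At s3: □¬◇p requires ¬◇p at every successor {s0}.
      At s0: ¬◇p is true.
    So □¬◇p is true at s3.

No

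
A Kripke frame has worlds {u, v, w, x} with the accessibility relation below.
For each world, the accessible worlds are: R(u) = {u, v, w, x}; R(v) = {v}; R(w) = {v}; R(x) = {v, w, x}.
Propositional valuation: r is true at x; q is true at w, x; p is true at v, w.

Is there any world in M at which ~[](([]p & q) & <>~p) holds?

Let φ = ~[](([]p & q) & <>~p). Evaluate φ at each world:
  u (successors {u, v, w, x}): φ is true.
  v (successors {v}): φ is true.
  w (successors {v}): φ is true.
  x (successors {v, w, x}): φ is true.
Detail at u (witness):
  At u: [](([]p & q) & <>~p) is false, so ~[](([]p & q) & <>~p) is true.
    At u: [](([]p & q) & <>~p) requires ([]p & q) & <>~p at every successor {u, v, w, x}.
      ([]p & q) & <>~p fails at u, so [](([]p & q) & <>~p) is false at u.

Yes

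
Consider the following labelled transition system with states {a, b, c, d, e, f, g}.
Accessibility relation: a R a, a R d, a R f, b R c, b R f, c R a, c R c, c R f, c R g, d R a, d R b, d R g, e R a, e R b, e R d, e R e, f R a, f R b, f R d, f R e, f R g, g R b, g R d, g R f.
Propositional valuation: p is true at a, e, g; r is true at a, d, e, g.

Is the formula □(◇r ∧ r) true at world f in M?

No

At f: □(◇r ∧ r) requires ◇r ∧ r at every successor {a, b, d, e, g}.
  ◇r ∧ r fails at b, so □(◇r ∧ r) is false at f.
    At b: ◇r is false, r is false, so ◇r ∧ r is false.
      At b: ◇r requires r at some successor in {c, f}.
        At c: r is false.
        At f: r is false.
      So ◇r is false at b.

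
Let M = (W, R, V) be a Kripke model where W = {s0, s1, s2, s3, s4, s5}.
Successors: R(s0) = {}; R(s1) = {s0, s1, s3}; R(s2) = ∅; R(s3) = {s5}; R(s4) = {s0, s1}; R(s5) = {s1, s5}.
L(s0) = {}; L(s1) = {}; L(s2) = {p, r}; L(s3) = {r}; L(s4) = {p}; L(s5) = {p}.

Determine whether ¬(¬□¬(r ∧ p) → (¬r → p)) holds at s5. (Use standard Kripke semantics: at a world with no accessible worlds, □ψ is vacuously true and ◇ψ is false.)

No

Recall that □ψ holds at a world iff ψ holds at every accessible world, and ◇ψ holds iff ψ holds at some accessible world.
At s5: ¬□¬(r ∧ p) → (¬r → p) is true, so ¬(¬□¬(r ∧ p) → (¬r → p)) is false.
  At s5: ¬□¬(r ∧ p) is false, ¬r → p is true, so ¬□¬(r ∧ p) → (¬r → p) is true.
    At s5: □¬(r ∧ p) is true, so ¬□¬(r ∧ p) is false.
      At s5: □¬(r ∧ p) requires ¬(r ∧ p) at every successor {s1, s5}.
        At s1: ¬(r ∧ p) is true.
        At s5: ¬(r ∧ p) is true.
      So □¬(r ∧ p) is true at s5.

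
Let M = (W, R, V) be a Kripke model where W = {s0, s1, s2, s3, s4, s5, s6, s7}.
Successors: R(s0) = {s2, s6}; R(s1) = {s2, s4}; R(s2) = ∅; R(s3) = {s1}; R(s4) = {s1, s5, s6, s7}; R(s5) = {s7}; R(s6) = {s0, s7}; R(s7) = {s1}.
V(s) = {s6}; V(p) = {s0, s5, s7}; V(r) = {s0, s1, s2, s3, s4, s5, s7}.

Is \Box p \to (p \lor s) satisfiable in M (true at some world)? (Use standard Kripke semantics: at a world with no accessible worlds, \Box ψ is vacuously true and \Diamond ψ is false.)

Yes

Let φ = \Box p \to (p \lor s). Evaluate φ at each world:
  s0 (successors {s2, s6}): φ is true.
  s1 (successors {s2, s4}): φ is true.
  s2 (successors ∅): φ is false.
  s3 (successors {s1}): φ is true.
  s4 (successors {s1, s5, s6, s7}): φ is true.
  s5 (successors {s7}): φ is true.
  s6 (successors {s0, s7}): φ is true.
  s7 (successors {s1}): φ is true.
Detail at s0 (witness):
  At s0: \Box p is false, p \lor s is true, so \Box p \to (p \lor s) is true.
    At s0: \Box p requires p at every successor {s2, s6}.
      p fails at s2, so \Box p is false at s0.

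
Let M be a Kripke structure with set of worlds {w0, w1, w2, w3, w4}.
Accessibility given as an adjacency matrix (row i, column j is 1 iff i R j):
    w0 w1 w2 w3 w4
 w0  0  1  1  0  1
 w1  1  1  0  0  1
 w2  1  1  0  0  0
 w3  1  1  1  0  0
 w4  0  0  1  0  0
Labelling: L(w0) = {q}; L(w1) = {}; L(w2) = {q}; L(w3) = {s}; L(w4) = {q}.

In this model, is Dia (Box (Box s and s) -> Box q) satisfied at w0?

Yes

Recall that Box ψ holds at a world iff ψ holds at every accessible world, and Dia ψ holds iff ψ holds at some accessible world.
At w0: Dia (Box (Box s and s) -> Box q) requires Box (Box s and s) -> Box q at some successor in {w1, w2, w4}.
  Box (Box s and s) -> Box q holds at w1, so Dia (Box (Box s and s) -> Box q) is true at w0.
    At w1: Box (Box s and s) is false, Box q is false, so Box (Box s and s) -> Box q is true.
      At w1: Box (Box s and s) requires Box s and s at every successor {w0, w1, w4}.
        Box s and s fails at w0, so Box (Box s and s) is false at w1.
      At w1: Box q requires q at every successor {w0, w1, w4}.
        q fails at w1, so Box q is false at w1.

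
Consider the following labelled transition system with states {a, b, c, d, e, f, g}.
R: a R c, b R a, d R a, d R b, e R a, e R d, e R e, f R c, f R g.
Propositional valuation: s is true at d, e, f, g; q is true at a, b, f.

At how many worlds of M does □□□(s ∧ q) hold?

Let φ = □□□(s ∧ q). Evaluate φ at each world:
  a (successors {c}): φ is true.
  b (successors {a}): φ is true.
  c (successors ∅): φ is true.
  d (successors {a, b}): φ is false.
  e (successors {a, d, e}): φ is false.
  f (successors {c, g}): φ is true.
  g (successors ∅): φ is true.
For instance, at f:
  At f: □□□(s ∧ q) requires □□(s ∧ q) at every successor {c, g}.
      At c: no accessible worlds, so □□(s ∧ q) holds vacuously.
      At g: no accessible worlds, so □□(s ∧ q) holds vacuously.
  So □□□(s ∧ q) is true at f.
Satisfying worlds: {a, b, c, f, g}

5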